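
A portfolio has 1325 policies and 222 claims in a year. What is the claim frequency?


frequency = claims / policies
= 222 / 1325
= 0.1675


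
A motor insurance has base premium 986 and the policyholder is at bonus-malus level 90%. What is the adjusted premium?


adjusted = base * BM_level / 100
= 986 * 90 / 100
= 986 * 0.9
= 887.4


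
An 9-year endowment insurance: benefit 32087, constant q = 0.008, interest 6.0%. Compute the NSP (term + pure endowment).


Term component = 1696.3817
Pure endowment = 9_p_x * v^9 * benefit = 0.930262 * 0.591898 * 32087 = 17667.7553
NSP = 19364.1371


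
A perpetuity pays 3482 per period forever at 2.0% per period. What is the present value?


PV = PMT / i
= 3482 / 0.02
= 174100.0


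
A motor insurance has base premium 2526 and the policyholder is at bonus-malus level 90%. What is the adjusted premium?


adjusted = base * BM_level / 100
= 2526 * 90 / 100
= 2526 * 0.9
= 2273.4


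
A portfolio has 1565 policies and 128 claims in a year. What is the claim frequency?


frequency = claims / policies
= 128 / 1565
= 0.0818


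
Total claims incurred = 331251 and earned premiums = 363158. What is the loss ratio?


Loss ratio = claims / premiums
= 331251 / 363158
= 0.9121


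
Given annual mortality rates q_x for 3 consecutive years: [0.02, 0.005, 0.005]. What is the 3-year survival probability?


p_k = 1 - q_k for each year
Survival = product of (1 - q_k)
= 0.98 * 0.995 * 0.995
= 0.9702


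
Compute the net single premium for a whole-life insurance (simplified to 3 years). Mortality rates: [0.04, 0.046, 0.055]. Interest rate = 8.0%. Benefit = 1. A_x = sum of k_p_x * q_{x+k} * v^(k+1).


v = 0.925926
Year 0: k_p_x=1.0, q=0.04, term=0.037037
Year 1: k_p_x=0.96, q=0.046, term=0.03786
Year 2: k_p_x=0.91584, q=0.055, term=0.039986
A_x = 0.1149


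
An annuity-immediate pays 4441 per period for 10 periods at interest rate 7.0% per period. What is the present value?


PV = PMT * (1 - (1+i)^(-n)) / i
= 4441 * (1 - (1+0.07)^(-10)) / 0.07
= 4441 * (1 - 0.508349) / 0.07
= 4441 * 7.023582
= 31191.7256


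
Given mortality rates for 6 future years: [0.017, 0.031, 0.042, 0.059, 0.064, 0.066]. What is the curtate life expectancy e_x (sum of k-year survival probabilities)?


e_x = sum_{k=1}^{n} k_p_x
k_p_x values:
  1_p_x = 0.983
  2_p_x = 0.952527
  3_p_x = 0.912521
  4_p_x = 0.858682
  5_p_x = 0.803726
  6_p_x = 0.750681
e_x = 5.2611


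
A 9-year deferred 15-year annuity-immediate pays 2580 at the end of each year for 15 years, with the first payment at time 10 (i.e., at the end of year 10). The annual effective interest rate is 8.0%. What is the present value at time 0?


PV at time 9 of the 15-year annuity-immediate:
a_n = 2580 * (1-(1+0.08)^(-15))/0.08 = 22083.455
Discount back 9 years to time 0:
PV = 22083.455 * (1+0.08)^(-9)
= 22083.455 * 0.500249
= 11047.2256


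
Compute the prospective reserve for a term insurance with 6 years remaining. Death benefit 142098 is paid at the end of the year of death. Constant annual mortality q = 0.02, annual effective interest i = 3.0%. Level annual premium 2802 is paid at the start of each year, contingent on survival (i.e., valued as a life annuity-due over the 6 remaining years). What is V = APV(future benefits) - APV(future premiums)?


v = 1/(1+i) = 0.970874
APV(future benefits) per unit = sum_{k=0}^{5} k_p_x * q * v^(k+1) = 0.103248
APV(future benefits) = 142098 * 0.103248 = 14671.3884
Life annuity-due factor ä_{x:6} = sum_{k=0}^{5} k_p_x * v^k = 5.317292
APV(future premiums) = 2802 * 5.317292 = 14899.0511
V = 14671.3884 - 14899.0511
= -227.6627


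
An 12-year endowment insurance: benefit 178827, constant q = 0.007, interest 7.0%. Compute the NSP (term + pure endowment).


Term component = 9622.2272
Pure endowment = 12_p_x * v^12 * benefit = 0.91916 * 0.444012 * 178827 = 72982.5008
NSP = 82604.728


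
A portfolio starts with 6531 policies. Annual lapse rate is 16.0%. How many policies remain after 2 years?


remaining = initial * (1 - lapse)^years
= 6531 * (1 - 0.16)^2
= 6531 * 0.7056
= 4608.2736


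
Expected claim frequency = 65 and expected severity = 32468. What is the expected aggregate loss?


E[S] = E[N] * E[X]
= 65 * 32468
= 2.1104e+06


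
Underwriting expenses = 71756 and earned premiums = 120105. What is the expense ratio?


Expense ratio = expenses / premiums
= 71756 / 120105
= 0.5974


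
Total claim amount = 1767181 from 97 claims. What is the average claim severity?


severity = total / number
= 1767181 / 97
= 18218.3608


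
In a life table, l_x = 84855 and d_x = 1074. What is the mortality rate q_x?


q_x = d_x / l_x
= 1074 / 84855
= 0.0127


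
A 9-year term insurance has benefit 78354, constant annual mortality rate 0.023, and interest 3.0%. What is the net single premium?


NSP = benefit * sum_{k=0}^{n-1} k_p_x * q * v^(k+1)
With constant q=0.023, v=0.970874
Sum = 0.164208
NSP = 78354 * 0.164208
= 12866.3683


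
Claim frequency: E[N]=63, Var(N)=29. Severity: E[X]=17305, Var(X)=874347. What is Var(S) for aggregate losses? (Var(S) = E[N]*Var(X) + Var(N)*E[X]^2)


Var(S) = E[N]*Var(X) + Var(N)*E[X]^2
= 63*874347 + 29*17305^2
= 55083861 + 8684427725
= 8.7395e+09


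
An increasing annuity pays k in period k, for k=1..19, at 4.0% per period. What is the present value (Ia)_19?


(Ia)_n = sum_{k=1}^{n} k * v^k, v = 1/(1+i)
v = 0.961538
Sum computed term by term:
(Ia)_19 = 116.0273


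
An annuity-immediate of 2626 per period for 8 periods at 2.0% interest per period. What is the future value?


FV = PMT * ((1+i)^n - 1) / i
= 2626 * ((1.02)^8 - 1) / 0.02
= 2626 * (1.171659 - 1) / 0.02
= 22538.8767


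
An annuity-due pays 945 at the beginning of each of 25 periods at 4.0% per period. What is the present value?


PV_due = PMT * (1-(1+i)^(-n))/i * (1+i)
PV_immediate = 14762.8655
PV_due = 14762.8655 * 1.04
= 15353.3802


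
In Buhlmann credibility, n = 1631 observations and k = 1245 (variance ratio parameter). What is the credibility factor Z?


Z = n / (n + k)
= 1631 / (1631 + 1245)
= 1631 / 2876
= 0.5671


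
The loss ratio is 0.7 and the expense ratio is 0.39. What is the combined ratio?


Combined ratio = loss ratio + expense ratio
= 0.7 + 0.39
= 1.09


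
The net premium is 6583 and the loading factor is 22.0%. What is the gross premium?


Gross = net * (1 + loading)
= 6583 * (1 + 0.22)
= 6583 * 1.22
= 8031.26


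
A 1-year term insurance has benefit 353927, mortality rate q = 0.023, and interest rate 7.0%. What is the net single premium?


NSP = benefit * q * v
v = 1/(1+i) = 0.934579
NSP = 353927 * 0.023 * 0.934579
= 7607.7766


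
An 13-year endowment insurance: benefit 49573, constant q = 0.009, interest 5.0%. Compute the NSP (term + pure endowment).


Term component = 3996.3855
Pure endowment = 13_p_x * v^13 * benefit = 0.889114 * 0.530321 * 49573 = 23374.4727
NSP = 27370.8582


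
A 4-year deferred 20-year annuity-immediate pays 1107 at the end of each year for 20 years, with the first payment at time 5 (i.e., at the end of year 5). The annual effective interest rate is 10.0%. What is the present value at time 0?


PV at time 4 of the 20-year annuity-immediate:
a_n = 1107 * (1-(1+0.1)^(-20))/0.1 = 9424.515
Discount back 4 years to time 0:
PV = 9424.515 * (1+0.1)^(-4)
= 9424.515 * 0.683013
= 6437.0706


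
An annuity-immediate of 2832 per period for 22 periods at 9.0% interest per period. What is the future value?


FV = PMT * ((1+i)^n - 1) / i
= 2832 * ((1.09)^22 - 1) / 0.09
= 2832 * (6.6586 - 1) / 0.09
= 178057.2936


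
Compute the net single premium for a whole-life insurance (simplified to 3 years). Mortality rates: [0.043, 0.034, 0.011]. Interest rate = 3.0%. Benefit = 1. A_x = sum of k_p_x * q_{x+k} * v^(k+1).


v = 0.970874
Year 0: k_p_x=1.0, q=0.043, term=0.041748
Year 1: k_p_x=0.957, q=0.034, term=0.03067
Year 2: k_p_x=0.924462, q=0.011, term=0.009306
A_x = 0.0817


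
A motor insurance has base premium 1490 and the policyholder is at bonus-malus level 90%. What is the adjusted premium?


adjusted = base * BM_level / 100
= 1490 * 90 / 100
= 1490 * 0.9
= 1341.0


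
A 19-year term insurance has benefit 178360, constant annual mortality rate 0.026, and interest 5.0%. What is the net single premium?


NSP = benefit * sum_{k=0}^{n-1} k_p_x * q * v^(k+1)
With constant q=0.026, v=0.952381
Sum = 0.260035
NSP = 178360 * 0.260035
= 46379.9293


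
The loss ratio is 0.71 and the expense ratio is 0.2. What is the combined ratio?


Combined ratio = loss ratio + expense ratio
= 0.71 + 0.2
= 0.91


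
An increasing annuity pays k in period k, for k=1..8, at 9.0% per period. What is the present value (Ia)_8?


(Ia)_n = sum_{k=1}^{n} k * v^k, v = 1/(1+i)
v = 0.917431
Sum computed term by term:
(Ia)_8 = 22.4225


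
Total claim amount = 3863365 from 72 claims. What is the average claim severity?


severity = total / number
= 3863365 / 72
= 53657.8472


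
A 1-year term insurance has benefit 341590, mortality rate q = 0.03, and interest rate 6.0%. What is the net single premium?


NSP = benefit * q * v
v = 1/(1+i) = 0.943396
NSP = 341590 * 0.03 * 0.943396
= 9667.6415


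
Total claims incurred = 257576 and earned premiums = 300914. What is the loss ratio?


Loss ratio = claims / premiums
= 257576 / 300914
= 0.856


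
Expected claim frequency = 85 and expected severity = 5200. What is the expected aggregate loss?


E[S] = E[N] * E[X]
= 85 * 5200
= 442000


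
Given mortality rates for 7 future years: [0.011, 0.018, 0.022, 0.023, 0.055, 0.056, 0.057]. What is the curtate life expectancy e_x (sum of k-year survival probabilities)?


e_x = sum_{k=1}^{n} k_p_x
k_p_x values:
  1_p_x = 0.989
  2_p_x = 0.971198
  3_p_x = 0.949832
  4_p_x = 0.927986
  5_p_x = 0.876946
  6_p_x = 0.827837
  7_p_x = 0.780651
e_x = 6.3234


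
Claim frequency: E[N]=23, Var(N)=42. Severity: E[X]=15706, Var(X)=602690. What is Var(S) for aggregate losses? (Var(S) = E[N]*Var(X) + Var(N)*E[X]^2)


Var(S) = E[N]*Var(X) + Var(N)*E[X]^2
= 23*602690 + 42*15706^2
= 13861870 + 10360494312
= 1.0374e+10


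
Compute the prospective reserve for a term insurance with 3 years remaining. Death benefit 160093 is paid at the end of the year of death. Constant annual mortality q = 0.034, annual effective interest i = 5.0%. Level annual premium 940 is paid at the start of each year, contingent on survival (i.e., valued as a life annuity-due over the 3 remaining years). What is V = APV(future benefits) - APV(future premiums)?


v = 1/(1+i) = 0.952381
APV(future benefits) per unit = sum_{k=0}^{2} k_p_x * q * v^(k+1) = 0.089579
APV(future benefits) = 160093 * 0.089579 = 14340.9175
Life annuity-due factor ä_{x:3} = sum_{k=0}^{2} k_p_x * v^k = 2.7664
APV(future premiums) = 940 * 2.7664 = 2600.416
V = 14340.9175 - 2600.416
= 11740.5015


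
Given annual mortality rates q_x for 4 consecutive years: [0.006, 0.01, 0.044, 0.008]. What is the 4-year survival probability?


p_k = 1 - q_k for each year
Survival = product of (1 - q_k)
= 0.994 * 0.99 * 0.956 * 0.992
= 0.9332


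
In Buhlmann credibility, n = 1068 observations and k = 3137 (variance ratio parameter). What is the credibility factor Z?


Z = n / (n + k)
= 1068 / (1068 + 3137)
= 1068 / 4205
= 0.254


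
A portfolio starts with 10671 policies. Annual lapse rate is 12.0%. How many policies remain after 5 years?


remaining = initial * (1 - lapse)^years
= 10671 * (1 - 0.12)^5
= 10671 * 0.527732
= 5631.4273


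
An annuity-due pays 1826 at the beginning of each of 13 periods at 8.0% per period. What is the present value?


PV_due = PMT * (1-(1+i)^(-n))/i * (1+i)
PV_immediate = 14432.2949
PV_due = 14432.2949 * 1.08
= 15586.8785


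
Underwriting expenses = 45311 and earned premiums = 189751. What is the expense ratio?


Expense ratio = expenses / premiums
= 45311 / 189751
= 0.2388


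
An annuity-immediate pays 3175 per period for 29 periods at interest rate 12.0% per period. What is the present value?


PV = PMT * (1 - (1+i)^(-n)) / i
= 3175 * (1 - (1+0.12)^(-29)) / 0.12
= 3175 * (1 - 0.037383) / 0.12
= 3175 * 8.021806
= 25469.2342


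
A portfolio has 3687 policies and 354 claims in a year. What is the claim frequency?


frequency = claims / policies
= 354 / 3687
= 0.096


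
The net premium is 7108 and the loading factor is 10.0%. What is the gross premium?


Gross = net * (1 + loading)
= 7108 * (1 + 0.1)
= 7108 * 1.1
= 7818.8


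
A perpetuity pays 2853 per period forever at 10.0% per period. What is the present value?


PV = PMT / i
= 2853 / 0.1
= 28530.0


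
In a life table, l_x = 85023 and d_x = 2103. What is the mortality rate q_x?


q_x = d_x / l_x
= 2103 / 85023
= 0.0247


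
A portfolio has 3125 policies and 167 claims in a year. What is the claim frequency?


frequency = claims / policies
= 167 / 3125
= 0.0534


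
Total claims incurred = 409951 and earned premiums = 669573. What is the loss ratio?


Loss ratio = claims / premiums
= 409951 / 669573
= 0.6123


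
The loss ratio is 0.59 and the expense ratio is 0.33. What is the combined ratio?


Combined ratio = loss ratio + expense ratio
= 0.59 + 0.33
= 0.92


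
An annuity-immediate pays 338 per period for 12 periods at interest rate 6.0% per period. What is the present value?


PV = PMT * (1 - (1+i)^(-n)) / i
= 338 * (1 - (1+0.06)^(-12)) / 0.06
= 338 * (1 - 0.496969) / 0.06
= 338 * 8.383844
= 2833.7393


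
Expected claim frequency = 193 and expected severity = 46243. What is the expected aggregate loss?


E[S] = E[N] * E[X]
= 193 * 46243
= 8.9249e+06


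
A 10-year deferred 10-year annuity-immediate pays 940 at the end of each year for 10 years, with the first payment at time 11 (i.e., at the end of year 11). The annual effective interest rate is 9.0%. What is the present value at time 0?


PV at time 10 of the 10-year annuity-immediate:
a_n = 940 * (1-(1+0.09)^(-10))/0.09 = 6032.5982
Discount back 10 years to time 0:
PV = 6032.5982 * (1+0.09)^(-10)
= 6032.5982 * 0.422411
= 2548.2347


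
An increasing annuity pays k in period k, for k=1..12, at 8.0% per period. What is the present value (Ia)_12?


(Ia)_n = sum_{k=1}^{n} k * v^k, v = 1/(1+i)
v = 0.925926
Sum computed term by term:
(Ia)_12 = 42.17


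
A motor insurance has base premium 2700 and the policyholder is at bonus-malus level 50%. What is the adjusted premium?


adjusted = base * BM_level / 100
= 2700 * 50 / 100
= 2700 * 0.5
= 1350.0


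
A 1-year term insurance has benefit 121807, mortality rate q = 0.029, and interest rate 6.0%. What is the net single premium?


NSP = benefit * q * v
v = 1/(1+i) = 0.943396
NSP = 121807 * 0.029 * 0.943396
= 3332.4557


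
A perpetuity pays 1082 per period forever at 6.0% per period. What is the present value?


PV = PMT / i
= 1082 / 0.06
= 18033.3333


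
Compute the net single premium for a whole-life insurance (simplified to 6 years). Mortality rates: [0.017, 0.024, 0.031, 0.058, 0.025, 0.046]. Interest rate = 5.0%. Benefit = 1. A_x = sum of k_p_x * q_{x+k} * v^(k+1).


v = 0.952381
Year 0: k_p_x=1.0, q=0.017, term=0.01619
Year 1: k_p_x=0.983, q=0.024, term=0.021399
Year 2: k_p_x=0.959408, q=0.031, term=0.025692
Year 3: k_p_x=0.929666, q=0.058, term=0.044361
Year 4: k_p_x=0.875746, q=0.025, term=0.017154
Year 5: k_p_x=0.853852, q=0.046, term=0.029309
A_x = 0.1541


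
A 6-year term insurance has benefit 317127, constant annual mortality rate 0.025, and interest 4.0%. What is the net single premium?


NSP = benefit * sum_{k=0}^{n-1} k_p_x * q * v^(k+1)
With constant q=0.025, v=0.961538
Sum = 0.123487
NSP = 317127 * 0.123487
= 39161.0183


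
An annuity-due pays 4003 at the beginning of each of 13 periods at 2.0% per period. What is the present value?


PV_due = PMT * (1-(1+i)^(-n))/i * (1+i)
PV_immediate = 45427.5401
PV_due = 45427.5401 * 1.02
= 46336.0909


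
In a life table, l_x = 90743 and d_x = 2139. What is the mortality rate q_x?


q_x = d_x / l_x
= 2139 / 90743
= 0.0236


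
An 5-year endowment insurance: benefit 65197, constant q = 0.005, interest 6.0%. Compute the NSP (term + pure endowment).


Term component = 1360.2973
Pure endowment = 5_p_x * v^5 * benefit = 0.975249 * 0.747258 * 65197 = 47513.1353
NSP = 48873.4326


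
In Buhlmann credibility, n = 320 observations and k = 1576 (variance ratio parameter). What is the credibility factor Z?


Z = n / (n + k)
= 320 / (320 + 1576)
= 320 / 1896
= 0.1688


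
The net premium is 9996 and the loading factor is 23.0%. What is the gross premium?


Gross = net * (1 + loading)
= 9996 * (1 + 0.23)
= 9996 * 1.23
= 12295.08


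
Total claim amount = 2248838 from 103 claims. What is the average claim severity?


severity = total / number
= 2248838 / 103
= 21833.3786


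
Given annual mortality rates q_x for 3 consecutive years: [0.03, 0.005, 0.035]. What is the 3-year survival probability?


p_k = 1 - q_k for each year
Survival = product of (1 - q_k)
= 0.97 * 0.995 * 0.965
= 0.9314


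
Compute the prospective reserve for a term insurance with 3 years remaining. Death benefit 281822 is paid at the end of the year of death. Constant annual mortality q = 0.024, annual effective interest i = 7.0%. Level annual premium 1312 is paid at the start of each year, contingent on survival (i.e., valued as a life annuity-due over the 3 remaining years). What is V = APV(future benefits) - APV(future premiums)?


v = 1/(1+i) = 0.934579
APV(future benefits) per unit = sum_{k=0}^{2} k_p_x * q * v^(k+1) = 0.061551
APV(future benefits) = 281822 * 0.061551 = 17346.5369
Life annuity-due factor ä_{x:3} = sum_{k=0}^{2} k_p_x * v^k = 2.744166
APV(future premiums) = 1312 * 2.744166 = 3600.3462
V = 17346.5369 - 3600.3462
= 13746.1907


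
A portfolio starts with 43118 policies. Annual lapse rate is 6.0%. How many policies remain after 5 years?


remaining = initial * (1 - lapse)^years
= 43118 * (1 - 0.06)^5
= 43118 * 0.733904
= 31644.4736


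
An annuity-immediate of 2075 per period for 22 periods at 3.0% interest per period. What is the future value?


FV = PMT * ((1+i)^n - 1) / i
= 2075 * ((1.03)^22 - 1) / 0.03
= 2075 * (1.916103 - 1) / 0.03
= 63363.8191


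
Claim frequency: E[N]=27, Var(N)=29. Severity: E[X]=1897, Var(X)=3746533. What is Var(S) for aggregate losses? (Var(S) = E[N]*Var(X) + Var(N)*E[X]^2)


Var(S) = E[N]*Var(X) + Var(N)*E[X]^2
= 27*3746533 + 29*1897^2
= 101156391 + 104359661
= 2.0552e+08


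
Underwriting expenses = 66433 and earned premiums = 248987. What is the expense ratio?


Expense ratio = expenses / premiums
= 66433 / 248987
= 0.2668


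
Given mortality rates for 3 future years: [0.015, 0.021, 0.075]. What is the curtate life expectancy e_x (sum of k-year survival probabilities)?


e_x = sum_{k=1}^{n} k_p_x
k_p_x values:
  1_p_x = 0.985
  2_p_x = 0.964315
  3_p_x = 0.891991
e_x = 2.8413


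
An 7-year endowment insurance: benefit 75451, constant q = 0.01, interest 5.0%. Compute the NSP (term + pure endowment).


Term component = 4245.3581
Pure endowment = 7_p_x * v^7 * benefit = 0.932065 * 0.710681 * 75451 = 49978.8511
NSP = 54224.2093


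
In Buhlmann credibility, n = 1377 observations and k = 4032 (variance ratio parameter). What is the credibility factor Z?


Z = n / (n + k)
= 1377 / (1377 + 4032)
= 1377 / 5409
= 0.2546


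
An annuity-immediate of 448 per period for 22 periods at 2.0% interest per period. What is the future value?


FV = PMT * ((1+i)^n - 1) / i
= 448 * ((1.02)^22 - 1) / 0.02
= 448 * (1.54598 - 1) / 0.02
= 12229.9446


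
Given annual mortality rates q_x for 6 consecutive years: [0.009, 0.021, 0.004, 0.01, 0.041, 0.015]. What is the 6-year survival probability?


p_k = 1 - q_k for each year
Survival = product of (1 - q_k)
= 0.991 * 0.979 * 0.996 * 0.99 * 0.959 * 0.985
= 0.9037


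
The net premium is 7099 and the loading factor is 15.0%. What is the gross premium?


Gross = net * (1 + loading)
= 7099 * (1 + 0.15)
= 7099 * 1.15
= 8163.85


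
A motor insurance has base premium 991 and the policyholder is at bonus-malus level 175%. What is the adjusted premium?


adjusted = base * BM_level / 100
= 991 * 175 / 100
= 991 * 1.75
= 1734.25


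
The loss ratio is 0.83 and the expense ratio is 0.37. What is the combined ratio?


Combined ratio = loss ratio + expense ratio
= 0.83 + 0.37
= 1.2


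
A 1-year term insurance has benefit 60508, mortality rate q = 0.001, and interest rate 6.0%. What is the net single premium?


NSP = benefit * q * v
v = 1/(1+i) = 0.943396
NSP = 60508 * 0.001 * 0.943396
= 57.083


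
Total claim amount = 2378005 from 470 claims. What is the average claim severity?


severity = total / number
= 2378005 / 470
= 5059.5851


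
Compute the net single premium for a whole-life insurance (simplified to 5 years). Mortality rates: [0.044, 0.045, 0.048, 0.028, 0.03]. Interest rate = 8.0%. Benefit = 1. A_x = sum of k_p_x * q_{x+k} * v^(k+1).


v = 0.925926
Year 0: k_p_x=1.0, q=0.044, term=0.040741
Year 1: k_p_x=0.956, q=0.045, term=0.036883
Year 2: k_p_x=0.91298, q=0.048, term=0.034788
Year 3: k_p_x=0.869157, q=0.028, term=0.017888
Year 4: k_p_x=0.844821, q=0.03, term=0.017249
A_x = 0.1475


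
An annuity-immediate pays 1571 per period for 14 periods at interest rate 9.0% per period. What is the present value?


PV = PMT * (1 - (1+i)^(-n)) / i
= 1571 * (1 - (1+0.09)^(-14)) / 0.09
= 1571 * (1 - 0.299246) / 0.09
= 1571 * 7.78615
= 12232.0423


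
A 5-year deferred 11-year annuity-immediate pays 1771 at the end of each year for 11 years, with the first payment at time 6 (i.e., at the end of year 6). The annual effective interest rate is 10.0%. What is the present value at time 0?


PV at time 5 of the 11-year annuity-immediate:
a_n = 1771 * (1-(1+0.1)^(-11))/0.1 = 11502.753
Discount back 5 years to time 0:
PV = 11502.753 * (1+0.1)^(-5)
= 11502.753 * 0.620921
= 7142.3046


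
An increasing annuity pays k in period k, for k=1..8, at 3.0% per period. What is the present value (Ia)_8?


(Ia)_n = sum_{k=1}^{n} k * v^k, v = 1/(1+i)
v = 0.970874
Sum computed term by term:
(Ia)_8 = 30.5003


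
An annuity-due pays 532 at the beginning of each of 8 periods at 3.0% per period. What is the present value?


PV_due = PMT * (1-(1+i)^(-n))/i * (1+i)
PV_immediate = 3734.4762
PV_due = 3734.4762 * 1.03
= 3846.5105


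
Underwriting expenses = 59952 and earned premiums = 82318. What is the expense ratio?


Expense ratio = expenses / premiums
= 59952 / 82318
= 0.7283


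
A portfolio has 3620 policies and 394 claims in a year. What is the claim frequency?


frequency = claims / policies
= 394 / 3620
= 0.1088


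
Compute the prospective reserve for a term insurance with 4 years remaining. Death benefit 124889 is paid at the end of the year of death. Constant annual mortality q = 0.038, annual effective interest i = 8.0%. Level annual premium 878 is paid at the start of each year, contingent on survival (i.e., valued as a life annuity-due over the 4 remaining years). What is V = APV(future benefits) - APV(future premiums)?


v = 1/(1+i) = 0.925926
APV(future benefits) per unit = sum_{k=0}^{3} k_p_x * q * v^(k+1) = 0.119309
APV(future benefits) = 124889 * 0.119309 = 14900.3954
Life annuity-due factor ä_{x:4} = sum_{k=0}^{3} k_p_x * v^k = 3.39089
APV(future premiums) = 878 * 3.39089 = 2977.2019
V = 14900.3954 - 2977.2019
= 11923.1936


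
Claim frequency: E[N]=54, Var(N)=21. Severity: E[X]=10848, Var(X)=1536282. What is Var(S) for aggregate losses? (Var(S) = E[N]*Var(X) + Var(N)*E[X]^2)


Var(S) = E[N]*Var(X) + Var(N)*E[X]^2
= 54*1536282 + 21*10848^2
= 82959228 + 2471261184
= 2.5542e+09


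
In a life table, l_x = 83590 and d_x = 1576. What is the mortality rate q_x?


q_x = d_x / l_x
= 1576 / 83590
= 0.0189


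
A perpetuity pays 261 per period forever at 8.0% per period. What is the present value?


PV = PMT / i
= 261 / 0.08
= 3262.5


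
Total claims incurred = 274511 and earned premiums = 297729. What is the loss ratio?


Loss ratio = claims / premiums
= 274511 / 297729
= 0.922


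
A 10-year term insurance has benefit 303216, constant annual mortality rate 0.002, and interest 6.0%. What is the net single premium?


NSP = benefit * sum_{k=0}^{n-1} k_p_x * q * v^(k+1)
With constant q=0.002, v=0.943396
Sum = 0.014602
NSP = 303216 * 0.014602
= 4427.669


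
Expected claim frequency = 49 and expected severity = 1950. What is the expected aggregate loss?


E[S] = E[N] * E[X]
= 49 * 1950
= 95550


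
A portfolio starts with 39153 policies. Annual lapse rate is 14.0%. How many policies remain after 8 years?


remaining = initial * (1 - lapse)^years
= 39153 * (1 - 0.14)^8
= 39153 * 0.299218
= 11715.2795


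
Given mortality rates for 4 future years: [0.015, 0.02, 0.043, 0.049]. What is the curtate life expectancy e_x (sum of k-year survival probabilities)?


e_x = sum_{k=1}^{n} k_p_x
k_p_x values:
  1_p_x = 0.985
  2_p_x = 0.9653
  3_p_x = 0.923792
  4_p_x = 0.878526
e_x = 3.7526


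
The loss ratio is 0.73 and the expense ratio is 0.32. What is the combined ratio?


Combined ratio = loss ratio + expense ratio
= 0.73 + 0.32
= 1.05


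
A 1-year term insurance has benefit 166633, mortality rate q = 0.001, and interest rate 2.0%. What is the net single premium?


NSP = benefit * q * v
v = 1/(1+i) = 0.980392
NSP = 166633 * 0.001 * 0.980392
= 163.3657


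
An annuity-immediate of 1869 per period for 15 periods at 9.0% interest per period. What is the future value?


FV = PMT * ((1+i)^n - 1) / i
= 1869 * ((1.09)^15 - 1) / 0.09
= 1869 * (3.642482 - 1) / 0.09
= 54875.5524


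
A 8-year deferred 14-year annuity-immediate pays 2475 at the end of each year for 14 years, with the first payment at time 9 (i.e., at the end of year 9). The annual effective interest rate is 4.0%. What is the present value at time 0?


PV at time 8 of the 14-year annuity-immediate:
a_n = 2475 * (1-(1+0.04)^(-14))/0.04 = 26143.7293
Discount back 8 years to time 0:
PV = 26143.7293 * (1+0.04)^(-8)
= 26143.7293 * 0.73069
= 19102.9669


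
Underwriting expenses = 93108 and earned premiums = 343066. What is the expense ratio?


Expense ratio = expenses / premiums
= 93108 / 343066
= 0.2714


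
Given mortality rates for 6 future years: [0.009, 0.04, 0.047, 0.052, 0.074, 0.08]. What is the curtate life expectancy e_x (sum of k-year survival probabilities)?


e_x = sum_{k=1}^{n} k_p_x
k_p_x values:
  1_p_x = 0.991
  2_p_x = 0.95136
  3_p_x = 0.906646
  4_p_x = 0.8595
  5_p_x = 0.795897
  6_p_x = 0.732226
e_x = 5.2366


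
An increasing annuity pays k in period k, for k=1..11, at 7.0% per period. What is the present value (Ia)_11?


(Ia)_n = sum_{k=1}^{n} k * v^k, v = 1/(1+i)
v = 0.934579
Sum computed term by term:
(Ia)_11 = 39.9652


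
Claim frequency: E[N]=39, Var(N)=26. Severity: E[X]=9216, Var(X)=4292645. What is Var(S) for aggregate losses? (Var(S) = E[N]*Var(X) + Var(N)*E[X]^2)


Var(S) = E[N]*Var(X) + Var(N)*E[X]^2
= 39*4292645 + 26*9216^2
= 167413155 + 2208301056
= 2.3757e+09


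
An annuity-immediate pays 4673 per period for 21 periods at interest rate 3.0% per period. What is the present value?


PV = PMT * (1 - (1+i)^(-n)) / i
= 4673 * (1 - (1+0.03)^(-21)) / 0.03
= 4673 * (1 - 0.537549) / 0.03
= 4673 * 15.415024
= 72034.4078


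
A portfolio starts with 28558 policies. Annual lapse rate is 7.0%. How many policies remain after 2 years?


remaining = initial * (1 - lapse)^years
= 28558 * (1 - 0.07)^2
= 28558 * 0.8649
= 24699.8142


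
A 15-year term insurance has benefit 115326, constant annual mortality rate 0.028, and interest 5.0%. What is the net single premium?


NSP = benefit * sum_{k=0}^{n-1} k_p_x * q * v^(k+1)
With constant q=0.028, v=0.952381
Sum = 0.246198
NSP = 115326 * 0.246198
= 28393.0351


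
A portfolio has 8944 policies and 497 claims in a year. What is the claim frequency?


frequency = claims / policies
= 497 / 8944
= 0.0556


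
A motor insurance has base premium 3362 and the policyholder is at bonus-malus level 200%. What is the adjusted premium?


adjusted = base * BM_level / 100
= 3362 * 200 / 100
= 3362 * 2.0
= 6724.0


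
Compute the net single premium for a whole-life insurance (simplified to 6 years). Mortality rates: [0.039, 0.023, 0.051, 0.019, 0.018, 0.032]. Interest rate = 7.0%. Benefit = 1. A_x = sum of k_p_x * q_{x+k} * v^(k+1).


v = 0.934579
Year 0: k_p_x=1.0, q=0.039, term=0.036449
Year 1: k_p_x=0.961, q=0.023, term=0.019306
Year 2: k_p_x=0.938897, q=0.051, term=0.039087
Year 3: k_p_x=0.891013, q=0.019, term=0.012915
Year 4: k_p_x=0.874084, q=0.018, term=0.011218
Year 5: k_p_x=0.85835, q=0.032, term=0.018303
A_x = 0.1373


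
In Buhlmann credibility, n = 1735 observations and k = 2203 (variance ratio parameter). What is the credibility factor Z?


Z = n / (n + k)
= 1735 / (1735 + 2203)
= 1735 / 3938
= 0.4406


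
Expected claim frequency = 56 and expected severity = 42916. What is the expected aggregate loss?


E[S] = E[N] * E[X]
= 56 * 42916
= 2.4033e+06


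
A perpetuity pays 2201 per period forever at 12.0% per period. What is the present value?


PV = PMT / i
= 2201 / 0.12
= 18341.6667


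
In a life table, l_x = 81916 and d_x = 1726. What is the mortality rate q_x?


q_x = d_x / l_x
= 1726 / 81916
= 0.0211


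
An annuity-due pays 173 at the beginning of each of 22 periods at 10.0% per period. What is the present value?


PV_due = PMT * (1-(1+i)^(-n))/i * (1+i)
PV_immediate = 1517.4765
PV_due = 1517.4765 * 1.1
= 1669.2241


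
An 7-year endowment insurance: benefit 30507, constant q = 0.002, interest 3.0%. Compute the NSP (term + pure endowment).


Term component = 377.9506
Pure endowment = 7_p_x * v^7 * benefit = 0.986084 * 0.813092 * 30507 = 24459.7897
NSP = 24837.7403


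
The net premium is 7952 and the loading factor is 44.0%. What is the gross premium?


Gross = net * (1 + loading)
= 7952 * (1 + 0.44)
= 7952 * 1.44
= 11450.88


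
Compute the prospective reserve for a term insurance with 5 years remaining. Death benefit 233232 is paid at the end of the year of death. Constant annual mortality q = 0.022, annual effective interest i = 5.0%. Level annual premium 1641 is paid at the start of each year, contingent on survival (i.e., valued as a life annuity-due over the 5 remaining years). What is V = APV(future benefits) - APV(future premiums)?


v = 1/(1+i) = 0.952381
APV(future benefits) per unit = sum_{k=0}^{4} k_p_x * q * v^(k+1) = 0.091346
APV(future benefits) = 233232 * 0.091346 = 21304.9112
Life annuity-due factor ä_{x:5} = sum_{k=0}^{4} k_p_x * v^k = 4.359716
APV(future premiums) = 1641 * 4.359716 = 7154.2941
V = 21304.9112 - 7154.2941
= 14150.6171


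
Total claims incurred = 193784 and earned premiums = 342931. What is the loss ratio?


Loss ratio = claims / premiums
= 193784 / 342931
= 0.5651


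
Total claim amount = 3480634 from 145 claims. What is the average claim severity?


severity = total / number
= 3480634 / 145
= 24004.3724


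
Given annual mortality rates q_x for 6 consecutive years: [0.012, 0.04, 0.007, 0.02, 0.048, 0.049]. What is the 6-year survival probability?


p_k = 1 - q_k for each year
Survival = product of (1 - q_k)
= 0.988 * 0.96 * 0.993 * 0.98 * 0.952 * 0.951
= 0.8356


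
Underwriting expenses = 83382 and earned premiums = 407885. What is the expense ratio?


Expense ratio = expenses / premiums
= 83382 / 407885
= 0.2044


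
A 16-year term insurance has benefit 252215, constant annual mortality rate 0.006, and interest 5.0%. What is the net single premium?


NSP = benefit * sum_{k=0}^{n-1} k_p_x * q * v^(k+1)
With constant q=0.006, v=0.952381
Sum = 0.062565
NSP = 252215 * 0.062565
= 15779.8988


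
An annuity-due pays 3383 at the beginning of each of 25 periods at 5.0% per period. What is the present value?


PV_due = PMT * (1-(1+i)^(-n))/i * (1+i)
PV_immediate = 47679.8145
PV_due = 47679.8145 * 1.05
= 50063.8052


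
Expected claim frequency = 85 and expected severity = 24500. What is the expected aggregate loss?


E[S] = E[N] * E[X]
= 85 * 24500
= 2.0825e+06


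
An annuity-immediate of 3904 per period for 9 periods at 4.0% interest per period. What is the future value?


FV = PMT * ((1+i)^n - 1) / i
= 3904 * ((1.04)^9 - 1) / 0.04
= 3904 * (1.423312 - 1) / 0.04
= 41315.2329


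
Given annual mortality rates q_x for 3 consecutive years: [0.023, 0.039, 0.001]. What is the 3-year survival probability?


p_k = 1 - q_k for each year
Survival = product of (1 - q_k)
= 0.977 * 0.961 * 0.999
= 0.938


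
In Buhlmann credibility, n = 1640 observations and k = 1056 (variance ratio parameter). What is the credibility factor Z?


Z = n / (n + k)
= 1640 / (1640 + 1056)
= 1640 / 2696
= 0.6083


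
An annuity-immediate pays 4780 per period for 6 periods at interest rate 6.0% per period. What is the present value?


PV = PMT * (1 - (1+i)^(-n)) / i
= 4780 * (1 - (1+0.06)^(-6)) / 0.06
= 4780 * (1 - 0.704961) / 0.06
= 4780 * 4.917324
= 23504.8103


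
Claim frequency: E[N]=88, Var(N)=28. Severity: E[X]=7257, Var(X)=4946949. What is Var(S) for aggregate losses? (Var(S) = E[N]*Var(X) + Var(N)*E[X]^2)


Var(S) = E[N]*Var(X) + Var(N)*E[X]^2
= 88*4946949 + 28*7257^2
= 435331512 + 1474593372
= 1.9099e+09


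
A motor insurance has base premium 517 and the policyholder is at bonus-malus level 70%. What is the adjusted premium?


adjusted = base * BM_level / 100
= 517 * 70 / 100
= 517 * 0.7
= 361.9


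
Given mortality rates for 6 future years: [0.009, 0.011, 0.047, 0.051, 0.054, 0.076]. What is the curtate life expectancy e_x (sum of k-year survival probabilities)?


e_x = sum_{k=1}^{n} k_p_x
k_p_x values:
  1_p_x = 0.991
  2_p_x = 0.980099
  3_p_x = 0.934034
  4_p_x = 0.886399
  5_p_x = 0.838533
  6_p_x = 0.774805
e_x = 5.4049


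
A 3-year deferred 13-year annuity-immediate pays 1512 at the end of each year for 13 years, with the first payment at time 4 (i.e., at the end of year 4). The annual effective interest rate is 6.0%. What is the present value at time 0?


PV at time 3 of the 13-year annuity-immediate:
a_n = 1512 * (1-(1+0.06)^(-13))/0.06 = 13385.2566
Discount back 3 years to time 0:
PV = 13385.2566 * (1+0.06)^(-3)
= 13385.2566 * 0.839619
= 11238.5196


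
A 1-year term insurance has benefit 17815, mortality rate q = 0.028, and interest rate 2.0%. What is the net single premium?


NSP = benefit * q * v
v = 1/(1+i) = 0.980392
NSP = 17815 * 0.028 * 0.980392
= 489.0392


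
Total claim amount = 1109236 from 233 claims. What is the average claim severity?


severity = total / number
= 1109236 / 233
= 4760.6695


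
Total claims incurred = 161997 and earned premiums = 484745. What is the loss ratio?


Loss ratio = claims / premiums
= 161997 / 484745
= 0.3342


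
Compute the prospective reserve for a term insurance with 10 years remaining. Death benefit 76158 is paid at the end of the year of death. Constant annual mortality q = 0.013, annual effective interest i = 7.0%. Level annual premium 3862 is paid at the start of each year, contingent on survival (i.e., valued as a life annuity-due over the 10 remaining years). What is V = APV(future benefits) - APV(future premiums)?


v = 1/(1+i) = 0.934579
APV(future benefits) per unit = sum_{k=0}^{9} k_p_x * q * v^(k+1) = 0.086771
APV(future benefits) = 76158 * 0.086771 = 6608.3258
Life annuity-due factor ä_{x:10} = sum_{k=0}^{9} k_p_x * v^k = 7.141942
APV(future premiums) = 3862 * 7.141942 = 27582.1815
V = 6608.3258 - 27582.1815
= -20973.8557


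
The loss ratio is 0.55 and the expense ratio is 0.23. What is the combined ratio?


Combined ratio = loss ratio + expense ratio
= 0.55 + 0.23
= 0.78


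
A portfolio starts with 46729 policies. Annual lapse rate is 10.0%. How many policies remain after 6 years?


remaining = initial * (1 - lapse)^years
= 46729 * (1 - 0.1)^6
= 46729 * 0.531441
= 24833.7065


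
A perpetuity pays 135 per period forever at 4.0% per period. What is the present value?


PV = PMT / i
= 135 / 0.04
= 3375.0


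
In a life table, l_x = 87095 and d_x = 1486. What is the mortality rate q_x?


q_x = d_x / l_x
= 1486 / 87095
= 0.0171


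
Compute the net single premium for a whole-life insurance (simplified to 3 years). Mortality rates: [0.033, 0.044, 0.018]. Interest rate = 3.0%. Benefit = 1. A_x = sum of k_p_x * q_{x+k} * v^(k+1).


v = 0.970874
Year 0: k_p_x=1.0, q=0.033, term=0.032039
Year 1: k_p_x=0.967, q=0.044, term=0.040106
Year 2: k_p_x=0.924452, q=0.018, term=0.015228
A_x = 0.0874


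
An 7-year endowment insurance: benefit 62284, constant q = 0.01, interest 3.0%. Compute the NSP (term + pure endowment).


Term component = 3770.4488
Pure endowment = 7_p_x * v^7 * benefit = 0.932065 * 0.813092 * 62284 = 47202.2048
NSP = 50972.6536


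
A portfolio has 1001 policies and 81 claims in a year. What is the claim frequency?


frequency = claims / policies
= 81 / 1001
= 0.0809


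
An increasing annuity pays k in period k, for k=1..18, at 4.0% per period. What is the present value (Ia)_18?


(Ia)_n = sum_{k=1}^{n} k * v^k, v = 1/(1+i)
v = 0.961538
Sum computed term by term:
(Ia)_18 = 107.0091


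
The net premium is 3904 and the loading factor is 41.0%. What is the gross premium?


Gross = net * (1 + loading)
= 3904 * (1 + 0.41)
= 3904 * 1.41
= 5504.64


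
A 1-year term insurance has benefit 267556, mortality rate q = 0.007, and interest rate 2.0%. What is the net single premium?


NSP = benefit * q * v
v = 1/(1+i) = 0.980392
NSP = 267556 * 0.007 * 0.980392
= 1836.1686


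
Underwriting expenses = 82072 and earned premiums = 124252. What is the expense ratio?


Expense ratio = expenses / premiums
= 82072 / 124252
= 0.6605


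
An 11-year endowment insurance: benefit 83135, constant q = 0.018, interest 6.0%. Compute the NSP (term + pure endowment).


Term component = 10908.9396
Pure endowment = 11_p_x * v^11 * benefit = 0.818892 * 0.526788 * 83135 = 35862.9284
NSP = 46771.868


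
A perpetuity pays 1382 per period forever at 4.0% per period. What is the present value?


PV = PMT / i
= 1382 / 0.04
= 34550.0


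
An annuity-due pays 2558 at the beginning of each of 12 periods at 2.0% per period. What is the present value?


PV_due = PMT * (1-(1+i)^(-n))/i * (1+i)
PV_immediate = 27051.7228
PV_due = 27051.7228 * 1.02
= 27592.7573


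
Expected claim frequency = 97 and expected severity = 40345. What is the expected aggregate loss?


E[S] = E[N] * E[X]
= 97 * 40345
= 3.9135e+06


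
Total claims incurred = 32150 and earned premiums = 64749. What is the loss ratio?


Loss ratio = claims / premiums
= 32150 / 64749
= 0.4965


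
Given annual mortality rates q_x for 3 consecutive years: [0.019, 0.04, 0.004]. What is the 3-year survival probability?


p_k = 1 - q_k for each year
Survival = product of (1 - q_k)
= 0.981 * 0.96 * 0.996
= 0.938


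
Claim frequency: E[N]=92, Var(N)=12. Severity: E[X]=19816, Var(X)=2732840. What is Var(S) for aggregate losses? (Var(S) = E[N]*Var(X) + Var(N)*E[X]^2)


Var(S) = E[N]*Var(X) + Var(N)*E[X]^2
= 92*2732840 + 12*19816^2
= 251421280 + 4712086272
= 4.9635e+09


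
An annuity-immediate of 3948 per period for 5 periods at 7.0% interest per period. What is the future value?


FV = PMT * ((1+i)^n - 1) / i
= 3948 * ((1.07)^5 - 1) / 0.07
= 3948 * (1.402552 - 1) / 0.07
= 22703.9176


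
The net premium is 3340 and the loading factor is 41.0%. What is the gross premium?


Gross = net * (1 + loading)
= 3340 * (1 + 0.41)
= 3340 * 1.41
= 4709.4


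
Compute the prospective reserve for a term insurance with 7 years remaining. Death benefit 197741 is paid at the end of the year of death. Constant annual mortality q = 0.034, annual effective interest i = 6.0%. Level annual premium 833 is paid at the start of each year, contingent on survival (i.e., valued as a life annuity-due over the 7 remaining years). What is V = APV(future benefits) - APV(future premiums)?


v = 1/(1+i) = 0.943396
APV(future benefits) per unit = sum_{k=0}^{6} k_p_x * q * v^(k+1) = 0.172881
APV(future benefits) = 197741 * 0.172881 = 34185.7216
Life annuity-due factor ä_{x:7} = sum_{k=0}^{6} k_p_x * v^k = 5.389829
APV(future premiums) = 833 * 5.389829 = 4489.7274
V = 34185.7216 - 4489.7274
= 29695.9942
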